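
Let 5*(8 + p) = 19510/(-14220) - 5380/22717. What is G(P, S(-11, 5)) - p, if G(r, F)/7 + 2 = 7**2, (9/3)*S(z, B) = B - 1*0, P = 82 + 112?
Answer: 54483493417/161517870 ≈ 337.32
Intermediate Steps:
p = -1344114187/161517870 (p = -8 + (19510/(-14220) - 5380/22717)/5 = -8 + (19510*(-1/14220) - 5380*1/22717)/5 = -8 + (-1951/1422 - 5380/22717)/5 = -8 + (1/5)*(-51971227/32303574) = -8 - 51971227/161517870 = -1344114187/161517870 ≈ -8.3218)
P = 194
S(z, B) = B/3 (S(z, B) = (B - 1*0)/3 = (B + 0)/3 = B/3)
G(r, F) = 329 (G(r, F) = -14 + 7*7**2 = -14 + 7*49 = -14 + 343 = 329)
G(P, S(-11, 5)) - p = 329 - 1*(-1344114187/161517870) = 329 + 1344114187/161517870 = 54483493417/161517870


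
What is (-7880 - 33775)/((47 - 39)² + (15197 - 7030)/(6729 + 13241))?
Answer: -277283450/428749 ≈ -646.73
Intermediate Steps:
(-7880 - 33775)/((47 - 39)² + (15197 - 7030)/(6729 + 13241)) = -41655/(8² + 8167/19970) = -41655/(64 + 8167*(1/19970)) = -41655/(64 + 8167/19970) = -41655/1286247/19970 = -41655*19970/1286247 = -277283450/428749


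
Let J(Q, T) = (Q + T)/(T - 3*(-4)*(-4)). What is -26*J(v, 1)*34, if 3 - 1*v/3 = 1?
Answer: 6188/47 ≈ 131.66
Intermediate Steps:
v = 6 (v = 9 - 3*1 = 9 - 3 = 6)
J(Q, T) = (Q + T)/(-48 + T) (J(Q, T) = (Q + T)/(T + 12*(-4)) = (Q + T)/(T - 48) = (Q + T)/(-48 + T))
-26*J(v, 1)*34 = -26*(6 + 1)/(-48 + 1)*34 = -26*7/(-47)*34 = -(-26)*7/47*34 = -26*(-7/47)*34 = (182/47)*34 = 6188/47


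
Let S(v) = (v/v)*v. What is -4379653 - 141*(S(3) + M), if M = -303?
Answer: -4337353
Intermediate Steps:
S(v) = v (S(v) = 1*v = v)
-4379653 - 141*(S(3) + M) = -4379653 - 141*(3 - 303) = -4379653 - 141*(-300) = -4379653 - 1*(-42300) = -4379653 + 42300 = -4337353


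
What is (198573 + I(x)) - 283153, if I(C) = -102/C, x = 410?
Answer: -17338951/205 ≈ -84580.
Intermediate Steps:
(198573 + I(x)) - 283153 = (198573 - 102/410) - 283153 = (198573 - 102*1/410) - 283153 = (198573 - 51/205) - 283153 = 40707414/205 - 283153 = -17338951/205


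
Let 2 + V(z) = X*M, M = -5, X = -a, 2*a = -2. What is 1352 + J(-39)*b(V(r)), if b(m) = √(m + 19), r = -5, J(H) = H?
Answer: 1352 - 78*√3 ≈ 1216.9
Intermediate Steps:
a = -1 (a = (½)*(-2) = -1)
X = 1 (X = -1*(-1) = 1)
V(z) = -7 (V(z) = -2 + 1*(-5) = -2 - 5 = -7)
b(m) = √(19 + m)
1352 + J(-39)*b(V(r)) = 1352 - 39*√(19 - 7) = 1352 - 78*√3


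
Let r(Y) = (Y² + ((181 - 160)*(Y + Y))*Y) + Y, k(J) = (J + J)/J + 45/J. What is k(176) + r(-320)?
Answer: 774907277/176 ≈ 4.4029e+6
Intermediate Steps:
k(J) = 2 + 45/J (k(J) = (2*J)/J + 45/J = 2 + 45/J)
r(Y) = Y + 43*Y² (r(Y) = (Y² + (21*(2*Y))*Y) + Y = (Y² + (42*Y)*Y) + Y = (Y² + 42*Y²) + Y = 43*Y² + Y = Y + 43*Y²)
k(176) + r(-320) = (2 + 45/176) - 320*(1 + 43*(-320)) = (2 + 45*(1/176)) - 320*(1 - 13760) = (2 + 45/176) - 320*(-13759) = 397/176 + 4402880 = 774907277/176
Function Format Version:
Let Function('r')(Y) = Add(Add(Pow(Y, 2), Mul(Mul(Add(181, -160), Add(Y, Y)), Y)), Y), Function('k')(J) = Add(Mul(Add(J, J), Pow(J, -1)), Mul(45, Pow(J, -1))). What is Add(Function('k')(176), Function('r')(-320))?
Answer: Rational(774907277, 176) ≈ 4.4029e+6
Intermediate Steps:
Function('k')(J) = Add(2, Mul(45, Pow(J, -1))) (Function('k')(J) = Add(Mul(Mul(2, J), Pow(J, -1)), Mul(45, Pow(J, -1))) = Add(2, Mul(45, Pow(J, -1))))
Function('r')(Y) = Add(Y, Mul(43, Pow(Y, 2))) (Function('r')(Y) = Add(Add(Pow(Y, 2), Mul(Mul(21, Mul(2, Y)), Y)), Y) = Add(Add(Pow(Y, 2), Mul(Mul(42, Y), Y)), Y) = Add(Add(Pow(Y, 2), Mul(42, Pow(Y, 2))), Y) = Add(Mul(43, Pow(Y, 2)), Y) = Add(Y, Mul(43, Pow(Y, 2))))
Add(Function('k')(176), Function('r')(-320)) = Add(Add(2, Mul(45, Pow(176, -1))), Mul(-320, Add(1, Mul(43, -320)))) = Add(Add(2, Mul(45, Rational(1, 176))), Mul(-320, Add(1, -13760))) = Add(Add(2, Rational(45, 176)), Mul(-320, -13759)) = Add(Rational(397, 176), 4402880) = Rational(774907277, 176)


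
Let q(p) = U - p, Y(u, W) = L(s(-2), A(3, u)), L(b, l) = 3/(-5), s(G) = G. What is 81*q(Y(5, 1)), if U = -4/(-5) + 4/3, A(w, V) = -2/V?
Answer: 1107/5 ≈ 221.40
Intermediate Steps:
L(b, l) = -⅗ (L(b, l) = 3*(-⅕) = -⅗)
Y(u, W) = -⅗
U = 32/15 (U = -4*(-⅕) + 4*(⅓) = ⅘ + 4/3 = 32/15 ≈ 2.1333)
q(p) = 32/15 - p
81*q(Y(5, 1)) = 81*(32/15 - 1*(-⅗)) = 81*(32/15 + ⅗) = 81*(41/15) = 1107/5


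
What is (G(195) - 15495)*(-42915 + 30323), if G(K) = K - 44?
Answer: 193211648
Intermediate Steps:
G(K) = -44 + K
(G(195) - 15495)*(-42915 + 30323) = ((-44 + 195) - 15495)*(-42915 + 30323) = (151 - 15495)*(-12592) = -15344*(-12592) = 193211648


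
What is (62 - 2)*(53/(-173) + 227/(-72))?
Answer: -215435/1038 ≈ -207.55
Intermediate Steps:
(62 - 2)*(53/(-173) + 227/(-72)) = 60*(53*(-1/173) + 227*(-1/72)) = 60*(-53/173 - 227/72) = 60*(-43087/12456) = -215435/1038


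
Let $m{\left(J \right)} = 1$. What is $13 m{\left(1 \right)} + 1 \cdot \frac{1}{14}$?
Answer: $\frac{183}{14} \approx 13.071$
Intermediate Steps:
$13 m{\left(1 \right)} + 1 \cdot \frac{1}{14} = 13 \cdot 1 + 1 \cdot \frac{1}{14} = 13 + 1 \cdot \frac{1}{14} = 13 + \frac{1}{14} = \frac{183}{14}$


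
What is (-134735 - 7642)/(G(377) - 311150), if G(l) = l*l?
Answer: 142377/169021 ≈ 0.84236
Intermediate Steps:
G(l) = l²
(-134735 - 7642)/(G(377) - 311150) = (-134735 - 7642)/(377² - 311150) = -142377/(142129 - 311150) = -142377/(-169021) = -142377*(-1/169021) = 142377/169021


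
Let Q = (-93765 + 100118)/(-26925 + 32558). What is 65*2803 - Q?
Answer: 1026298082/5633 ≈ 1.8219e+5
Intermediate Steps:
Q = 6353/5633 ≈ 1.1278
65*2803 - Q = 65*2803 - 1*6353/5633 = 182195 - 6353/5633 = 1026298082/5633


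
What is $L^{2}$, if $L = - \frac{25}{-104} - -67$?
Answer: $\frac{48902049}{10816} \approx 4521.3$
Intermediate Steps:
$L = \frac{6993}{104}$ ($L = \left(-25\right) \left(- \frac{1}{104}\right) + 67 = \frac{25}{104} + 67 = \frac{6993}{104} \approx 67.24$)
$L^{2} = \left(\frac{6993}{104}\right)^{2} = \frac{48902049}{10816}$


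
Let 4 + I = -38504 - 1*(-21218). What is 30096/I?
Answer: -792/455 ≈ -1.7407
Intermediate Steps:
I = -17290 (I = -4 + (-38504 - 1*(-21218)) = -4 + (-38504 + 21218) = -4 - 17286 = -17290)
30096/I = 30096/(-17290) = 30096*(-1/17290) = -792/455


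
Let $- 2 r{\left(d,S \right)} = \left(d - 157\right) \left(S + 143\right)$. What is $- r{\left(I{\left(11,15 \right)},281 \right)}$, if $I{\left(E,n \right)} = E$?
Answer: $-30952$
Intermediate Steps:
$r{\left(d,S \right)} = - \frac{\left(-157 + d\right) \left(143 + S\right)}{2}$ ($r{\left(d,S \right)} = - \frac{\left(d - 157\right) \left(S + 143\right)}{2} = - \frac{\left(-157 + d\right) \left(143 + S\right)}{2}$)
$- r{\left(I{\left(11,15 \right)},281 \right)} = - (\frac{22451}{2} - \frac{1573}{2} + \frac{157}{2} \cdot 281 - \frac{281}{2} \cdot 11) = - (\frac{22451}{2} - \frac{1573}{2} + \frac{44117}{2} - \frac{3091}{2}) = \left(-1\right) 30952 = -30952$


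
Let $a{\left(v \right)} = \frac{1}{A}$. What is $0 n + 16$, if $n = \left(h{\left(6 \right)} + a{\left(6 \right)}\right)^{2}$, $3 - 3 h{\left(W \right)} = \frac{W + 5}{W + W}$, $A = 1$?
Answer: $16$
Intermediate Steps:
$a{\left(v \right)} = 1$ ($a{\left(v \right)} = 1^{-1} = 1$)
$h{\left(W \right)} = 1 - \frac{5 + W}{6 W}$ ($h{\left(W \right)} = 1 - \frac{\left(W + 5\right) \frac{1}{W + W}}{3} = 1 - \frac{\left(5 + W\right) \frac{1}{2 W}}{3} = 1 - \frac{\frac{1}{2} \frac{1}{W} \left(5 + W\right)}{3} = 1 - \frac{5 + W}{6 W}$)
$n = \frac{3721}{1296}$ ($n = \left(\frac{5 \left(-1 + 6\right)}{6 \cdot 6} + 1\right)^{2} = \left(\frac{5}{6} \cdot \frac{1}{6} \cdot 5 + 1\right)^{2} = \left(\frac{25}{36} + 1\right)^{2} = \left(\frac{61}{36}\right)^{2} = \frac{3721}{1296} \approx 2.8711$)
$0 n + 16 = 0 \cdot \frac{3721}{1296} + 16 = 0 + 16 = 16$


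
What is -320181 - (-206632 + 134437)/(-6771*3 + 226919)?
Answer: -66151243491/206606 ≈ -3.2018e+5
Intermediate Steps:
-320181 - (-206632 + 134437)/(-6771*3 + 226919) = -320181 - (-72195)/(-20313 + 226919) = -320181 - (-72195)/206606 = -320181 - 1*(-72195/206606) = -320181 + 72195/206606 = -66151243491/206606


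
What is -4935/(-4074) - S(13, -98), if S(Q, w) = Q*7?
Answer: -17419/194 ≈ -89.789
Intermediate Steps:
S(Q, w) = 7*Q
-4935/(-4074) - S(13, -98) = -4935/(-4074) - 7*13 = -4935*(-1/4074) - 1*91 = 235/194 - 91 = -17419/194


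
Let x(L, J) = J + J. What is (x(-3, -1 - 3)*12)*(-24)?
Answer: 2304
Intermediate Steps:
x(L, J) = 2*J
(x(-3, -1 - 3)*12)*(-24) = ((2*(-1 - 3))*12)*(-24) = ((2*(-4))*12)*(-24) = -8*12*(-24) = -96*(-24) = 2304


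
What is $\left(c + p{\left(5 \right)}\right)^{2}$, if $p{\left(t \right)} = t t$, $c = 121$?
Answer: $21316$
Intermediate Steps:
$p{\left(t \right)} = t^{2}$
$\left(c + p{\left(5 \right)}\right)^{2} = \left(121 + 5^{2}\right)^{2} = \left(121 + 25\right)^{2} = 146^{2} = 21316$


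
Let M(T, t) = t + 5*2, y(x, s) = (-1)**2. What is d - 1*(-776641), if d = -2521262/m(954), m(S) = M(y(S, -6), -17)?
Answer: 7957749/7 ≈ 1.1368e+6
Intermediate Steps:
y(x, s) = 1
M(T, t) = 10 + t (M(T, t) = t + 10 = 10 + t)
m(S) = -7 (m(S) = 10 - 17 = -7)
d = 2521262/7 (d = -2521262/(-7) = -2521262*(-1/7) = 2521262/7 ≈ 3.6018e+5)
d - 1*(-776641) = 2521262/7 - 1*(-776641) = 2521262/7 + 776641 = 7957749/7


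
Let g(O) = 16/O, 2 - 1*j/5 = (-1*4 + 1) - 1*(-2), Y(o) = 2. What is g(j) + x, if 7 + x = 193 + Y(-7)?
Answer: 2836/15 ≈ 189.07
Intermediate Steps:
x = 188 (x = -7 + (193 + 2) = -7 + 195 = 188)
j = 15 (j = 10 - 5*((-1*4 + 1) - 1*(-2)) = 10 - 5*((-4 + 1) + 2) = 10 - 5*(-3 + 2) = 10 - 5*(-1) = 10 + 5 = 15)
g(j) + x = 16/15 + 188 = 2836/15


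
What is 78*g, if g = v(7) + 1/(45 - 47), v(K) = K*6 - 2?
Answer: 3081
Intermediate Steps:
v(K) = -2 + 6*K (v(K) = 6*K - 2 = -2 + 6*K)
g = 79/2 (g = (-2 + 6*7) + 1/(45 - 47) = (-2 + 42) + 1/(-2) = 40 - ½ = 79/2 ≈ 39.500)
78*g = 78*(79/2) = 3081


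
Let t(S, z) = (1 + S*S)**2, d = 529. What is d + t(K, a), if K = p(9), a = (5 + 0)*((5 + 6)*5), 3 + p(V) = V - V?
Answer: 629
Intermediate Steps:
p(V) = -3 (p(V) = -3 + (V - V) = -3 + 0 = -3)
a = 275 (a = 5*(11*5) = 5*55 = 275)
K = -3
t(S, z) = (1 + S**2)**2
d + t(K, a) = 529 + (1 + (-3)**2)**2 = 529 + (1 + 9)**2 = 529 + 10**2 = 529 + 100 = 629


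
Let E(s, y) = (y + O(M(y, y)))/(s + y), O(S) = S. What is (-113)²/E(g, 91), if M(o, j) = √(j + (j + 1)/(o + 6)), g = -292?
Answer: -22655104563/794338 + 7699707*√96127/794338 ≈ -25515.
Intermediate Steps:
M(o, j) = √(j + (1 + j)/(6 + o))
E(s, y) = (y + √((1 + y + y*(6 + y))/(6 + y)))/(s + y)
(-113)²/E(g, 91) = (-113)²/(((91 + √((1 + 91 + 91*(6 + 91))/(6 + 91)))/(-292 + 91))) = 12769/(((91 + √((1 + 91 + 91*97)/97))/(-201))) = 12769/((-(91 + √((1 + 91 + 8827)/97))/201)) = 12769/((-(91 + √((1/97)*8919))/201)) = 12769/((-(91 + √(8919/97))/201)) = 12769/((-(91 + 3*√96127/97)/201)) = 12769/(-91/201 - √96127/6499)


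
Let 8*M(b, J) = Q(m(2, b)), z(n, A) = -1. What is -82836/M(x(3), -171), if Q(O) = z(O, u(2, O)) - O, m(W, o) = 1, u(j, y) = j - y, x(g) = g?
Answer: 331344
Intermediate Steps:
Q(O) = -1 - O
M(b, J) = -¼ (M(b, J) = (-1 - 1*1)/8 = (-1 - 1)/8 = (⅛)*(-2) = -¼)
-82836/M(x(3), -171) = -82836/(-¼) = -82836*(-4) = 331344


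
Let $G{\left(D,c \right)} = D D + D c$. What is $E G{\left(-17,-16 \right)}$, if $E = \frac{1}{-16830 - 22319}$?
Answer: $- \frac{51}{3559} \approx -0.01433$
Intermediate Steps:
$G{\left(D,c \right)} = D^{2} + D c$
$E = - \frac{1}{39149}$ ($E = \frac{1}{-39149} = - \frac{1}{39149} \approx -2.5543 \cdot 10^{-5}$)
$E G{\left(-17,-16 \right)} = - \frac{\left(-17\right) \left(-17 - 16\right)}{39149} = - \frac{\left(-17\right) \left(-33\right)}{39149} = \left(- \frac{1}{39149}\right) 561 = - \frac{51}{3559}$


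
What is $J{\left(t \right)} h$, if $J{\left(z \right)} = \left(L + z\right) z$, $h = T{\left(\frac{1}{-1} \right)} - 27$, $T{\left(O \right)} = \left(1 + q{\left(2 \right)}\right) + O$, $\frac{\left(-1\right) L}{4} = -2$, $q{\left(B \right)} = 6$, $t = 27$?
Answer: $-19845$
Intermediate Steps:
$L = 8$ ($L = \left(-4\right) \left(-2\right) = 8$)
$T{\left(O \right)} = 7 + O$ ($T{\left(O \right)} = \left(1 + 6\right) + O = 7 + O$)
$h = -21$ ($h = \left(7 + \frac{1}{-1}\right) - 27 = \left(7 - 1\right) - 27 = 6 - 27 = -21$)
$J{\left(z \right)} = z \left(8 + z\right)$ ($J{\left(z \right)} = \left(8 + z\right) z = z \left(8 + z\right)$)
$J{\left(t \right)} h = 27 \left(8 + 27\right) \left(-21\right) = 27 \cdot 35 \left(-21\right) = 945 \left(-21\right) = -19845$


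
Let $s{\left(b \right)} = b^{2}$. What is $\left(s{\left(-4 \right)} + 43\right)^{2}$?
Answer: $3481$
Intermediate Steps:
$\left(s{\left(-4 \right)} + 43\right)^{2} = \left(\left(-4\right)^{2} + 43\right)^{2} = \left(16 + 43\right)^{2} = 59^{2} = 3481$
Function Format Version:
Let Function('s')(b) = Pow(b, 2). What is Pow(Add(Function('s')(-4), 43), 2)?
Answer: 3481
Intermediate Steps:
Pow(Add(Function('s')(-4), 43), 2) = Pow(Add(Pow(-4, 2), 43), 2) = Pow(Add(16, 43), 2) = Pow(59, 2) = 3481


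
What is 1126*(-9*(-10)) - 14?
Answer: 101326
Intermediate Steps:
1126*(-9*(-10)) - 14 = 1126*90 - 14 = 101340 - 14 = 101326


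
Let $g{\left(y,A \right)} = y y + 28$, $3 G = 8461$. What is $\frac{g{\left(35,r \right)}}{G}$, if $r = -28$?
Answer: $\frac{3759}{8461} \approx 0.44427$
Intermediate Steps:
$G = \frac{8461}{3}$ ($G = \frac{1}{3} \cdot 8461 = \frac{8461}{3} \approx 2820.3$)
$g{\left(y,A \right)} = 28 + y^{2}$ ($g{\left(y,A \right)} = y^{2} + 28 = 28 + y^{2}$)
$\frac{g{\left(35,r \right)}}{G} = \frac{28 + 35^{2}}{\frac{8461}{3}} = \left(28 + 1225\right) \frac{3}{8461} = 1253 \cdot \frac{3}{8461} = \frac{3759}{8461}$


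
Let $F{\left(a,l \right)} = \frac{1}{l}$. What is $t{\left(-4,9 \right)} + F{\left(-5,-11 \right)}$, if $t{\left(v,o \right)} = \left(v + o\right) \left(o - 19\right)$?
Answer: $- \frac{551}{11} \approx -50.091$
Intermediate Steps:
$t{\left(v,o \right)} = \left(-19 + o\right) \left(o + v\right)$ ($t{\left(v,o \right)} = \left(o + v\right) \left(-19 + o\right) = \left(-19 + o\right) \left(o + v\right)$)
$t{\left(-4,9 \right)} + F{\left(-5,-11 \right)} = \left(9^{2} - 171 - -76 + 9 \left(-4\right)\right) + \frac{1}{-11} = \left(81 - 171 + 76 - 36\right) - \frac{1}{11} = -50 - \frac{1}{11} = - \frac{551}{11}$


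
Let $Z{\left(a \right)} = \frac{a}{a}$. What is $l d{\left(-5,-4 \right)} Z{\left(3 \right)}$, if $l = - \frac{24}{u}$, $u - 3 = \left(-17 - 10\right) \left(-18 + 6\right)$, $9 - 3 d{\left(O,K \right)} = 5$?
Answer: $- \frac{32}{327} \approx -0.097859$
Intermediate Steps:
$d{\left(O,K \right)} = \frac{4}{3}$ ($d{\left(O,K \right)} = 3 - \frac{5}{3} = \frac{4}{3}$)
$u = 327$ ($u = 3 + \left(-17 - 10\right) \left(-18 + 6\right) = 3 - -324 = 3 + 324 = 327$)
$l = - \frac{8}{109}$ ($l = - \frac{24}{327} = \left(-24\right) \frac{1}{327} = - \frac{8}{109} \approx -0.073395$)
$Z{\left(a \right)} = 1$
$l d{\left(-5,-4 \right)} Z{\left(3 \right)} = \left(- \frac{8}{109}\right) \frac{4}{3} \cdot 1 = \left(- \frac{32}{327}\right) 1 = - \frac{32}{327}$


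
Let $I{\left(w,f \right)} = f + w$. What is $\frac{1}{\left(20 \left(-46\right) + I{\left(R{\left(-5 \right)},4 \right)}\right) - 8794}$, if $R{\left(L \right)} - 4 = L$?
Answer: $- \frac{1}{9711} \approx -0.00010298$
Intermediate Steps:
$R{\left(L \right)} = 4 + L$
$\frac{1}{\left(20 \left(-46\right) + I{\left(R{\left(-5 \right)},4 \right)}\right) - 8794} = \frac{1}{\left(20 \left(-46\right) + \left(4 + \left(4 - 5\right)\right)\right) - 8794} = \frac{1}{\left(-920 + \left(4 - 1\right)\right) - 8794} = \frac{1}{\left(-920 + 3\right) - 8794} = \frac{1}{-917 - 8794} = \frac{1}{-9711} = - \frac{1}{9711}$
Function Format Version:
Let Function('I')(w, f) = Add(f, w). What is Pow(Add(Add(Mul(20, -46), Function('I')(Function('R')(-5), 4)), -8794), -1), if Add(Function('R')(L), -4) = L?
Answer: Rational(-1, 9711) ≈ -0.00010298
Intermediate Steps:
Function('R')(L) = Add(4, L)
Pow(Add(Add(Mul(20, -46), Function('I')(Function('R')(-5), 4)), -8794), -1) = Pow(Add(Add(Mul(20, -46), Add(4, Add(4, -5))), -8794), -1) = Pow(Add(Add(-920, Add(4, -1)), -8794), -1) = Pow(Add(Add(-920, 3), -8794), -1) = Pow(Add(-917, -8794), -1) = Pow(-9711, -1) = Rational(-1, 9711)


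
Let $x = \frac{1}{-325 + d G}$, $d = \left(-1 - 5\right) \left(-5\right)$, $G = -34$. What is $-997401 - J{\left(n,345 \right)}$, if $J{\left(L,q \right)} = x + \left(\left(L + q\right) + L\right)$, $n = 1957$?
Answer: $- \frac{1347232699}{1345} \approx -1.0017 \cdot 10^{6}$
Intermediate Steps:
$d = 30$ ($d = \left(-6\right) \left(-5\right) = 30$)
$x = - \frac{1}{1345}$ ($x = \frac{1}{-325 + 30 \left(-34\right)} = \frac{1}{-325 - 1020} = \frac{1}{-1345} = - \frac{1}{1345} \approx -0.00074349$)
$J{\left(L,q \right)} = - \frac{1}{1345} + q + 2 L$ ($J{\left(L,q \right)} = - \frac{1}{1345} + \left(\left(L + q\right) + L\right) = - \frac{1}{1345} + \left(q + 2 L\right) = - \frac{1}{1345} + q + 2 L$)
$-997401 - J{\left(n,345 \right)} = -997401 - \left(- \frac{1}{1345} + 345 + 2 \cdot 1957\right) = -997401 - \left(- \frac{1}{1345} + 345 + 3914\right) = -997401 - \frac{5728354}{1345} = - \frac{1347232699}{1345}$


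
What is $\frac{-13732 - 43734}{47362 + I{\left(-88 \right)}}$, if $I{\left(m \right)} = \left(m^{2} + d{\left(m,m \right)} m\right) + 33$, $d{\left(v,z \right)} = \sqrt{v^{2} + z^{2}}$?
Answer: $- \frac{3168617774}{2920370249} - \frac{445016704 \sqrt{2}}{2920370249} \approx -1.3005$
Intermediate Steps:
$I{\left(m \right)} = 33 + m^{2} + m \sqrt{2} \sqrt{m^{2}}$ ($I{\left(m \right)} = \left(m^{2} + \sqrt{m^{2} + m^{2}} m\right) + 33 = \left(m^{2} + \sqrt{2 m^{2}} m\right) + 33 = \left(m^{2} + \sqrt{2} \sqrt{m^{2}} m\right) + 33 = \left(m^{2} + m \sqrt{2} \sqrt{m^{2}}\right) + 33 = 33 + m^{2} + m \sqrt{2} \sqrt{m^{2}}$)
$\frac{-13732 - 43734}{47362 + I{\left(-88 \right)}} = \frac{-13732 - 43734}{47362 + \left(33 + \left(-88\right)^{2} - 88 \sqrt{2} \sqrt{\left(-88\right)^{2}}\right)} = - \frac{57466}{47362 + \left(33 + 7744 - 88 \sqrt{2} \sqrt{7744}\right)} = - \frac{57466}{47362 + \left(33 + 7744 - 88 \sqrt{2} \cdot 88\right)} = - \frac{57466}{47362 + \left(33 + 7744 - 7744 \sqrt{2}\right)} = - \frac{57466}{47362 + \left(7777 - 7744 \sqrt{2}\right)} = - \frac{57466}{55139 - 7744 \sqrt{2}}$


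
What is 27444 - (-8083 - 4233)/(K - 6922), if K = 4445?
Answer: 67966472/2477 ≈ 27439.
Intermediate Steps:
27444 - (-8083 - 4233)/(K - 6922) = 27444 - (-8083 - 4233)/(4445 - 6922) = 27444 - (-12316)/(-2477) = 27444 - (-12316)*(-1)/2477 = 27444 - 1*12316/2477 = 27444 - 12316/2477 = 67966472/2477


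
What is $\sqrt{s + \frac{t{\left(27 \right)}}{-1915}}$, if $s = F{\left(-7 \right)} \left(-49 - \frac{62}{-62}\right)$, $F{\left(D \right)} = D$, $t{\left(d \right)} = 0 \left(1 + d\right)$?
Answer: $4 \sqrt{21} \approx 18.33$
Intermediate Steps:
$t{\left(d \right)} = 0$
$s = 336$ ($s = - 7 \left(-49 - \frac{62}{-62}\right) = - 7 \left(-49 - -1\right) = - 7 \left(-49 + 1\right) = \left(-7\right) \left(-48\right) = 336$)
$\sqrt{s + \frac{t{\left(27 \right)}}{-1915}} = \sqrt{336 + \frac{0}{-1915}} = \sqrt{336 + 0 \left(- \frac{1}{1915}\right)} = \sqrt{336 + 0} = \sqrt{336} = 4 \sqrt{21}$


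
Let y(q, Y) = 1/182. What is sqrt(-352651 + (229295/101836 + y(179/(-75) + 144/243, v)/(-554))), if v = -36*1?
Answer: I*sqrt(11855810881402801669902)/183355718 ≈ 593.84*I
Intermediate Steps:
v = -36
y(q, Y) = 1/182
sqrt(-352651 + (229295/101836 + y(179/(-75) + 144/243, v)/(-554))) = sqrt(-352651 + (229295/101836 + (1/182)/(-554))) = sqrt(-352651 + (229295*(1/101836) + (1/182)*(-1/554))) = sqrt(-352651 + (229295/101836 - 1/100828)) = sqrt(-352651 + 412843829/183355718) = sqrt(-64660164464589/183355718) = I*sqrt(11855810881402801669902)/183355718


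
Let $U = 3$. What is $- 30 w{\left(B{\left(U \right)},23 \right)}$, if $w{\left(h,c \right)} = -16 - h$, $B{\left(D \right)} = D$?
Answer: $570$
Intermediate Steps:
$- 30 w{\left(B{\left(U \right)},23 \right)} = - 30 \left(-16 - 3\right) = \left(-30\right) \left(-19\right) = 570$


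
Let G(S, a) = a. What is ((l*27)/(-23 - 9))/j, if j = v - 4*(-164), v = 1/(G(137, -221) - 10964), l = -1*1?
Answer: 301995/234795488 ≈ 0.0012862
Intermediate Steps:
l = -1
v = -1/11185 (v = 1/(-221 - 10964) = 1/(-11185) = -1/11185 ≈ -8.9405e-5)
j = 7337359/11185 (j = -1/11185 - 4*(-164) = -1/11185 + 656 = 7337359/11185 ≈ 656.00)
((l*27)/(-23 - 9))/j = ((-1*27)/(-23 - 9))/(7337359/11185) = -27/(-32)*(11185/7337359) = -27*(-1/32)*(11185/7337359) = (27/32)*(11185/7337359) = 301995/234795488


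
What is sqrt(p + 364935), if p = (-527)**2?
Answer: 2*sqrt(160666) ≈ 801.66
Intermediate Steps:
p = 277729
sqrt(p + 364935) = sqrt(277729 + 364935) = sqrt(642664) = 2*sqrt(160666)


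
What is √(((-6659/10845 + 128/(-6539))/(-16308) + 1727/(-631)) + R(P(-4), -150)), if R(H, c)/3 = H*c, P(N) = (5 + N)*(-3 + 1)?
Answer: √1474744263295996886570780187135/40541372807130 ≈ 29.954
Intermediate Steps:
P(N) = -10 - 2*N (P(N) = (5 + N)*(-2) = -10 - 2*N)
R(H, c) = 3*H*c (R(H, c) = 3*(H*c) = 3*H*c)
√(((-6659/10845 + 128/(-6539))/(-16308) + 1727/(-631)) + R(P(-4), -150)) = √(((-6659/10845 + 128/(-6539))/(-16308) + 1727/(-631)) + 3*(-10 - 2*(-4))*(-150)) = √(((-6659*1/10845 + 128*(-1/6539))*(-1/16308) + 1727*(-1/631)) + 3*(-10 + 8)*(-150)) = √(((-6659/10845 - 128/6539)*(-1/16308) - 1727/631) + 3*(-2)*(-150)) = √((-44931361/70915455*(-1/16308) - 1727/631) + 900) = √((44931361/1156489240140 - 1727/631) + 900) = √(-1997228566032989/729744710528340 + 900) = √(654773010909473011/729744710528340) = √1474744263295996886570780187135/40541372807130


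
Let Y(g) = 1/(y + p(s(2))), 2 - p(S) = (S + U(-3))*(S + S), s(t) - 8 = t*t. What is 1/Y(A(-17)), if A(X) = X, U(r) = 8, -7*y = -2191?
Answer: -165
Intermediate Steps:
y = 313 (y = -⅐*(-2191) = 313)
s(t) = 8 + t² (s(t) = 8 + t*t = 8 + t²)
p(S) = 2 - 2*S*(8 + S) (p(S) = 2 - (S + 8)*(S + S) = 2 - (8 + S)*2*S = 2 - 2*S*(8 + S))
Y(g) = -1/165 (Y(g) = 1/(313 + (2 - 16*(8 + 2²) - 2*(8 + 2²)²)) = 1/(313 + (2 - 16*(8 + 4) - 2*(8 + 4)²)) = 1/(313 + (2 - 16*12 - 2*12²)) = 1/(313 + (2 - 192 - 2*144)) = 1/(313 + (2 - 192 - 288)) = 1/(313 - 478) = 1/(-165) = -1/165)
1/Y(A(-17)) = 1/(-1/165) = -165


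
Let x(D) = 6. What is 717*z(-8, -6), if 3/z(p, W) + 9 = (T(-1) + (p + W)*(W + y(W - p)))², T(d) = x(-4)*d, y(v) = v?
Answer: 2151/2491 ≈ 0.86351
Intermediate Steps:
T(d) = 6*d
z(p, W) = 3/(-9 + (-6 + (W + p)*(-p + 2*W))²) (z(p, W) = 3/(-9 + (6*(-1) + (p + W)*(W + (W - p)))²) = 3/(-9 + (-6 + (W + p)*(-p + 2*W))²))
717*z(-8, -6) = 717*(3/(-9 + (-6 - 1*(-8)² + 2*(-6)² - 6*(-8))²)) = 717*(3/(-9 + (-6 - 1*64 + 2*36 + 48)²)) = 717*(3/(-9 + (-6 - 64 + 72 + 48)²)) = 717*(3/(-9 + 50²)) = 717*(3/(-9 + 2500)) = 717*(3/2491) = 2151/2491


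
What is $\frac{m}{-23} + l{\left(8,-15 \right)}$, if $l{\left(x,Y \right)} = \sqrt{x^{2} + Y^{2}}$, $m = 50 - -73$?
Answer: $\frac{268}{23} \approx 11.652$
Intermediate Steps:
$m = 123$ ($m = 50 + 73 = 123$)
$l{\left(x,Y \right)} = \sqrt{Y^{2} + x^{2}}$
$\frac{m}{-23} + l{\left(8,-15 \right)} = \frac{123}{-23} + \sqrt{\left(-15\right)^{2} + 8^{2}} = 123 \left(- \frac{1}{23}\right) + \sqrt{225 + 64} = - \frac{123}{23} + \sqrt{289} = - \frac{123}{23} + 17 = \frac{268}{23}$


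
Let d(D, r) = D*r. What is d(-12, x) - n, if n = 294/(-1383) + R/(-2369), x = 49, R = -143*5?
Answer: -642257545/1092109 ≈ -588.09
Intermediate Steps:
R = -715
n = 97453/1092109 (n = 294/(-1383) - 715/(-2369) = 294*(-1/1383) - 715*(-1/2369) = -98/461 + 715/2369 = 97453/1092109 ≈ 0.089234)
d(-12, x) - n = -12*49 - 1*97453/1092109 = -588 - 97453/1092109 = -642257545/1092109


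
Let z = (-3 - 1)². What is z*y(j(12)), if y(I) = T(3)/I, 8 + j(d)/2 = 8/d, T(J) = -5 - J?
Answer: 96/11 ≈ 8.7273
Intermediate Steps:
j(d) = -16 + 16/d (j(d) = -16 + 2*(8/d) = -16 + 16/d)
y(I) = -8/I (y(I) = (-5 - 1*3)/I = (-5 - 3)/I = -8/I)
z = 16 (z = (-4)² = 16)
z*y(j(12)) = 16*(-8/(-16 + 16/12)) = 16*(-8/(-16 + 16*(1/12))) = 16*(-8/(-16 + 4/3)) = 16*(-8/(-44/3)) = 16*(-8*(-3/44)) = 16*(6/11) = 96/11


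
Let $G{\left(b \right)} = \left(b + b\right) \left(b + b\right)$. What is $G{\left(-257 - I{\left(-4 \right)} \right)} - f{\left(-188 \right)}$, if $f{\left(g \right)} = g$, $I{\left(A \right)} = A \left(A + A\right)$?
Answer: $334272$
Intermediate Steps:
$I{\left(A \right)} = 2 A^{2}$ ($I{\left(A \right)} = A 2 A = 2 A^{2}$)
$G{\left(b \right)} = 4 b^{2}$ ($G{\left(b \right)} = 2 b 2 b = 4 b^{2}$)
$G{\left(-257 - I{\left(-4 \right)} \right)} - f{\left(-188 \right)} = 4 \left(-257 - 2 \left(-4\right)^{2}\right)^{2} - -188 = 4 \left(-257 - 2 \cdot 16\right)^{2} + 188 = 4 \left(-257 - 32\right)^{2} + 188 = 4 \left(-289\right)^{2} + 188 = 4 \cdot 83521 + 188 = 334084 + 188 = 334272$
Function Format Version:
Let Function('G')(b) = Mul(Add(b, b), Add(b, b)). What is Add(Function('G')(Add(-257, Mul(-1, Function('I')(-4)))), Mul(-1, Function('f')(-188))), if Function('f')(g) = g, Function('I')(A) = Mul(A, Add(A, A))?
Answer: 334272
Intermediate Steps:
Function('I')(A) = Mul(2, Pow(A, 2)) (Function('I')(A) = Mul(A, Mul(2, A)) = Mul(2, Pow(A, 2)))
Function('G')(b) = Mul(4, Pow(b, 2)) (Function('G')(b) = Mul(Mul(2, b), Mul(2, b)) = Mul(4, Pow(b, 2)))
Add(Function('G')(Add(-257, Mul(-1, Function('I')(-4)))), Mul(-1, Function('f')(-188))) = Add(Mul(4, Pow(Add(-257, Mul(-1, Mul(2, Pow(-4, 2)))), 2)), Mul(-1, -188)) = Add(Mul(4, Pow(Add(-257, Mul(-1, Mul(2, 16))), 2)), 188) = Add(Mul(4, Pow(Add(-257, Mul(-1, 32)), 2)), 188) = Add(Mul(4, Pow(Add(-257, -32), 2)), 188) = Add(Mul(4, Pow(-289, 2)), 188) = Add(Mul(4, 83521), 188) = Add(334084, 188) = 334272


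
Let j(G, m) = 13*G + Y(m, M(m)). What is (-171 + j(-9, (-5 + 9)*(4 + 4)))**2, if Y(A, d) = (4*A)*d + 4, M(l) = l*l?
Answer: 17105500944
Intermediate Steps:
M(l) = l**2
Y(A, d) = 4 + 4*A*d (Y(A, d) = 4*A*d + 4 = 4 + 4*A*d)
j(G, m) = 4 + 4*m**3 + 13*G (j(G, m) = 13*G + (4 + 4*m*m**2) = 13*G + (4 + 4*m**3) = 4 + 4*m**3 + 13*G)
(-171 + j(-9, (-5 + 9)*(4 + 4)))**2 = (-171 + (4 + 4*((-5 + 9)*(4 + 4))**3 + 13*(-9)))**2 = (-171 + (4 + 4*(4*8)**3 - 117))**2 = (-171 + (4 + 4*32**3 - 117))**2 = (-171 + (4 + 4*32768 - 117))**2 = (-171 + (4 + 131072 - 117))**2 = (-171 + 130959)**2 = 130788**2 = 17105500944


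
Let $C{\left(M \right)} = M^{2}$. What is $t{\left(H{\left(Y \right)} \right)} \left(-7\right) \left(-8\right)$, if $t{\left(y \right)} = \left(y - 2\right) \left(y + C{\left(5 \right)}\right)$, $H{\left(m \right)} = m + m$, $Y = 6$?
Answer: $20720$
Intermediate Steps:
$H{\left(m \right)} = 2 m$
$t{\left(y \right)} = \left(-2 + y\right) \left(25 + y\right)$ ($t{\left(y \right)} = \left(y - 2\right) \left(y + 5^{2}\right) = \left(-2 + y\right) \left(y + 25\right) = \left(-2 + y\right) \left(25 + y\right)$)
$t{\left(H{\left(Y \right)} \right)} \left(-7\right) \left(-8\right) = \left(-50 + \left(2 \cdot 6\right)^{2} + 23 \cdot 2 \cdot 6\right) \left(-7\right) \left(-8\right) = \left(-50 + 12^{2} + 23 \cdot 12\right) \left(-7\right) \left(-8\right) = \left(-50 + 144 + 276\right) \left(-7\right) \left(-8\right) = 370 \left(-7\right) \left(-8\right) = \left(-2590\right) \left(-8\right) = 20720$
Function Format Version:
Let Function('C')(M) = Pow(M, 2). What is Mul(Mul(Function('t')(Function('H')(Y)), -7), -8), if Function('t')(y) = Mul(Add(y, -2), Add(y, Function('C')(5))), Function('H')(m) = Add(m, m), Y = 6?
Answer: 20720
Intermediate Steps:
Function('H')(m) = Mul(2, m)
Function('t')(y) = Mul(Add(-2, y), Add(25, y)) (Function('t')(y) = Mul(Add(y, -2), Add(y, Pow(5, 2))) = Mul(Add(-2, y), Add(y, 25)) = Mul(Add(-2, y), Add(25, y)))
Mul(Mul(Function('t')(Function('H')(Y)), -7), -8) = Mul(Mul(Add(-50, Pow(Mul(2, 6), 2), Mul(23, Mul(2, 6))), -7), -8) = Mul(Mul(Add(-50, Pow(12, 2), Mul(23, 12)), -7), -8) = Mul(Mul(Add(-50, 144, 276), -7), -8) = Mul(Mul(370, -7), -8) = Mul(-2590, -8) = 20720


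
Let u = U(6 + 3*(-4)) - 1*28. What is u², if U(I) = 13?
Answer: 225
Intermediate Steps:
u = -15 (u = 13 - 1*28 = 13 - 28 = -15)
u² = (-15)² = 225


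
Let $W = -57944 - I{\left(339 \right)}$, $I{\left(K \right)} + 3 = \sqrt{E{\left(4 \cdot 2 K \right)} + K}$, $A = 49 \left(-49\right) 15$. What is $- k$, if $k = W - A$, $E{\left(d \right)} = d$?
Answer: $21926 + 3 \sqrt{339} \approx 21981.0$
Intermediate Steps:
$A = -36015$ ($A = \left(-2401\right) 15 = -36015$)
$I{\left(K \right)} = -3 + 3 \sqrt{K}$ ($I{\left(K \right)} = -3 + \sqrt{4 \cdot 2 K + K} = -3 + \sqrt{8 K + K} = -3 + \sqrt{9 K} = -3 + 3 \sqrt{K}$)
$W = -57941 - 3 \sqrt{339}$ ($W = -57944 - \left(-3 + 3 \sqrt{339}\right) = -57944 + \left(3 - 3 \sqrt{339}\right) = -57941 - 3 \sqrt{339} \approx -57996.0$)
$k = -21926 - 3 \sqrt{339}$ ($k = \left(-57941 - 3 \sqrt{339}\right) - -36015 = \left(-57941 - 3 \sqrt{339}\right) + 36015 = -21926 - 3 \sqrt{339} \approx -21981.0$)
$- k = - (-21926 - 3 \sqrt{339}) = 21926 + 3 \sqrt{339}$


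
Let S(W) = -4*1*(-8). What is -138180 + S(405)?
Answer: -138148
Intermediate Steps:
S(W) = 32 (S(W) = -4*(-8) = 32)
-138180 + S(405) = -138180 + 32 = -138148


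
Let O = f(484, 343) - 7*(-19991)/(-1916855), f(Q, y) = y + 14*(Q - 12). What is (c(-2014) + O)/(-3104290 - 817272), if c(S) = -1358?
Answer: -5360415039/3758532863755 ≈ -0.0014262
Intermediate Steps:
f(Q, y) = -168 + y + 14*Q (f(Q, y) = y + 14*(-12 + Q) = y + (-168 + 14*Q) = -168 + y + 14*Q)
O = 13323919168/1916855 (O = (-168 + 343 + 14*484) - 7*(-19991)/(-1916855) = (-168 + 343 + 6776) + 139937*(-1/1916855) = 6951 - 139937/1916855 = 13323919168/1916855 ≈ 6950.9)
(c(-2014) + O)/(-3104290 - 817272) = (-1358 + 13323919168/1916855)/(-3104290 - 817272) = (10720830078/1916855)/(-3921562) = (10720830078/1916855)*(-1/3921562) = -5360415039/3758532863755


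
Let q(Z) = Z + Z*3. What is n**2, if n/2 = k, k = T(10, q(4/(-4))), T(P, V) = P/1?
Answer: 400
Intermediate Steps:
q(Z) = 4*Z (q(Z) = Z + 3*Z = 4*Z)
T(P, V) = P (T(P, V) = P*1 = P)
k = 10
n = 20 (n = 2*10 = 20)
n**2 = 20**2 = 400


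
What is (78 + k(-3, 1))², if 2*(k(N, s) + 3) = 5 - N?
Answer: 6241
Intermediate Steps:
k(N, s) = -½ - N/2 (k(N, s) = -3 + (5 - N)/2 = -3 + (5/2 - N/2) = -½ - N/2)
(78 + k(-3, 1))² = (78 + (-½ - ½*(-3)))² = (78 + (-½ + 3/2))² = (78 + 1)² = 79² = 6241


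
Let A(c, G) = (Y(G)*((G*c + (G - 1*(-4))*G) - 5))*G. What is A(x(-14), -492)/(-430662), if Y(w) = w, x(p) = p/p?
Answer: -9666382056/71777 ≈ -1.3467e+5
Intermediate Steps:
x(p) = 1
A(c, G) = G**2*(-5 + G*c + G*(4 + G)) (A(c, G) = (G*((G*c + (G - 1*(-4))*G) - 5))*G = (G*((G*c + (G + 4)*G) - 5))*G = (G*((G*c + (4 + G)*G) - 5))*G = (G*((G*c + G*(4 + G)) - 5))*G = (G*(-5 + G*c + G*(4 + G)))*G = G**2*(-5 + G*c + G*(4 + G)))
A(x(-14), -492)/(-430662) = ((-492)**2*(-5 + (-492)**2 + 4*(-492) - 492*1))/(-430662) = (242064*(-5 + 242064 - 1968 - 492))*(-1/430662) = (242064*239599)*(-1/430662) = 57998292336*(-1/430662) = -9666382056/71777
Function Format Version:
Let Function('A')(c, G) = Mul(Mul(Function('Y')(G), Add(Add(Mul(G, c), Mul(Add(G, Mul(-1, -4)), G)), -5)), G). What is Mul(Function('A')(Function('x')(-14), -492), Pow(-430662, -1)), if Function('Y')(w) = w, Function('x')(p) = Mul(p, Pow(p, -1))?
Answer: Rational(-9666382056, 71777) ≈ -1.3467e+5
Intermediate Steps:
Function('x')(p) = 1
Function('A')(c, G) = Mul(Pow(G, 2), Add(-5, Mul(G, c), Mul(G, Add(4, G)))) (Function('A')(c, G) = Mul(Mul(G, Add(Add(Mul(G, c), Mul(Add(G, Mul(-1, -4)), G)), -5)), G) = Mul(Mul(G, Add(Add(Mul(G, c), Mul(Add(G, 4), G)), -5)), G) = Mul(Mul(G, Add(Add(Mul(G, c), Mul(Add(4, G), G)), -5)), G) = Mul(Mul(G, Add(Add(Mul(G, c), Mul(G, Add(4, G))), -5)), G) = Mul(Mul(G, Add(-5, Mul(G, c), Mul(G, Add(4, G)))), G) = Mul(Pow(G, 2), Add(-5, Mul(G, c), Mul(G, Add(4, G)))))
Mul(Function('A')(Function('x')(-14), -492), Pow(-430662, -1)) = Mul(Mul(Pow(-492, 2), Add(-5, Pow(-492, 2), Mul(4, -492), Mul(-492, 1))), Pow(-430662, -1)) = Mul(Mul(242064, Add(-5, 242064, -1968, -492)), Rational(-1, 430662)) = Mul(Mul(242064, 239599), Rational(-1, 430662)) = Mul(57998292336, Rational(-1, 430662)) = Rational(-9666382056, 71777)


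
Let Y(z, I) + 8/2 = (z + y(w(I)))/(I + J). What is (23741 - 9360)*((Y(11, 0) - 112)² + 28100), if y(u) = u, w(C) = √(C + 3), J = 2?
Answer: 579712491 - 3178201*√3/2 ≈ 5.7696e+8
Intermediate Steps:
w(C) = √(3 + C)
Y(z, I) = -4 + (z + √(3 + I))/(2 + I) (Y(z, I) = -4 + (z + √(3 + I))/(I + 2) = -4 + (z + √(3 + I))/(2 + I))
(23741 - 9360)*((Y(11, 0) - 112)² + 28100) = (23741 - 9360)*(((-8 + 11 + √(3 + 0) - 4*0)/(2 + 0) - 112)² + 28100) = 14381*(((-8 + 11 + √3 + 0)/2 - 112)² + 28100) = 14381*(((3 + √3)/2 - 112)² + 28100) = 14381*(((3/2 + √3/2) - 112)² + 28100) = 14381*((-221/2 + √3/2)² + 28100) = 14381*(28100 + (-221/2 + √3/2)²) = 404106100 + 14381*(-221/2 + √3/2)²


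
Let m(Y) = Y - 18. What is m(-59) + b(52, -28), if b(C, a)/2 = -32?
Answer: -141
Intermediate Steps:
b(C, a) = -64 (b(C, a) = 2*(-32) = -64)
m(Y) = -18 + Y
m(-59) + b(52, -28) = (-18 - 59) - 64 = -77 - 64 = -141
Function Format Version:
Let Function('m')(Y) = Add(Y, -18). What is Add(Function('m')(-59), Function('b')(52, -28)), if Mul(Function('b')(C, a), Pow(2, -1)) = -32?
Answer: -141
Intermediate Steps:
Function('b')(C, a) = -64 (Function('b')(C, a) = Mul(2, -32) = -64)
Function('m')(Y) = Add(-18, Y)
Add(Function('m')(-59), Function('b')(52, -28)) = Add(Add(-18, -59), -64) = Add(-77, -64) = -141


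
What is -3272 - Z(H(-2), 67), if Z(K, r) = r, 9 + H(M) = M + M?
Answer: -3339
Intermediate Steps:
H(M) = -9 + 2*M (H(M) = -9 + (M + M) = -9 + 2*M)
-3272 - Z(H(-2), 67) = -3272 - 1*67 = -3272 - 67 = -3339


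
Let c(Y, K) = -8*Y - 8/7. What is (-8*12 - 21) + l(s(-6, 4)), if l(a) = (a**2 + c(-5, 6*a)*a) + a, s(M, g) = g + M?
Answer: -1349/7 ≈ -192.71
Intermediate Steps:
s(M, g) = M + g
c(Y, K) = -8/7 - 8*Y (c(Y, K) = -8*Y - 8*1/7 = -8*Y - 8/7 = -8/7 - 8*Y)
l(a) = a**2 + 279*a/7 (l(a) = (a**2 + (-8/7 - 8*(-5))*a) + a = (a**2 + (-8/7 + 40)*a) + a = (a**2 + 272*a/7) + a = a**2 + 279*a/7)
(-8*12 - 21) + l(s(-6, 4)) = (-8*12 - 21) + (-6 + 4)*(279 + 7*(-6 + 4))/7 = (-96 - 21) + (1/7)*(-2)*(279 + 7*(-2)) = -117 + (1/7)*(-2)*(279 - 14) = -117 + (1/7)*(-2)*265 = -117 - 530/7 = -1349/7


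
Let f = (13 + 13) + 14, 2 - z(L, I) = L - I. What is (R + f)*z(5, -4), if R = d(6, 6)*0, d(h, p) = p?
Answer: -280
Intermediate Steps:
z(L, I) = 2 + I - L (z(L, I) = 2 - (L - I) = 2 + (I - L) = 2 + I - L)
f = 40 (f = 26 + 14 = 40)
R = 0 (R = 6*0 = 0)
(R + f)*z(5, -4) = (0 + 40)*(2 - 4 - 1*5) = 40*(2 - 4 - 5) = 40*(-7) = -280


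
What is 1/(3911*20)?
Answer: 1/78220 ≈ 1.2784e-5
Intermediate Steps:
1/(3911*20) = 1/78220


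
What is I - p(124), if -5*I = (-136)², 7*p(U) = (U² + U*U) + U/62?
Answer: -283242/35 ≈ -8092.6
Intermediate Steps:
p(U) = U/434 + 2*U²/7 (p(U) = ((U² + U*U) + U/62)/7 = ((U² + U²) + U*(1/62))/7 = (2*U² + U/62)/7 = U/434 + 2*U²/7)
I = -18496/5 (I = -⅕*(-136)² = -⅕*18496 = -18496/5 ≈ -3699.2)
I - p(124) = -18496/5 - 124*(1 + 124*124)/434 = -18496/5 - 124*(1 + 15376)/434 = -18496/5 - 124*15377/434 = -18496/5 - 1*30754/7 = -18496/5 - 30754/7 = -283242/35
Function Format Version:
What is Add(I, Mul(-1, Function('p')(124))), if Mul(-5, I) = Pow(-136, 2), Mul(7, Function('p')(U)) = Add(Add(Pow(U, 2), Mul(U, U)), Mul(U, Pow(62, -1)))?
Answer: Rational(-283242, 35) ≈ -8092.6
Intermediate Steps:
Function('p')(U) = Add(Mul(Rational(1, 434), U), Mul(Rational(2, 7), Pow(U, 2))) (Function('p')(U) = Mul(Rational(1, 7), Add(Add(Pow(U, 2), Mul(U, U)), Mul(U, Pow(62, -1)))) = Mul(Rational(1, 7), Add(Add(Pow(U, 2), Pow(U, 2)), Mul(U, Rational(1, 62)))) = Mul(Rational(1, 7), Add(Mul(2, Pow(U, 2)), Mul(Rational(1, 62), U))) = Add(Mul(Rational(1, 434), U), Mul(Rational(2, 7), Pow(U, 2))))
I = Rational(-18496, 5) (I = Mul(Rational(-1, 5), Pow(-136, 2)) = Mul(Rational(-1, 5), 18496) = Rational(-18496, 5) ≈ -3699.2)
Add(I, Mul(-1, Function('p')(124))) = Add(Rational(-18496, 5), Mul(-1, Mul(Rational(1, 434), 124, Add(1, Mul(124, 124))))) = Add(Rational(-18496, 5), Mul(-1, Mul(Rational(1, 434), 124, Add(1, 15376)))) = Add(Rational(-18496, 5), Mul(-1, Mul(Rational(1, 434), 124, 15377))) = Add(Rational(-18496, 5), Mul(-1, Rational(30754, 7))) = Add(Rational(-18496, 5), Rational(-30754, 7)) = Rational(-283242, 35)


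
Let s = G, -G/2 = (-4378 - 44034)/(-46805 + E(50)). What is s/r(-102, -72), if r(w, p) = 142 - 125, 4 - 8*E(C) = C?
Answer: -55328/454733 ≈ -0.12167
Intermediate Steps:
E(C) = ½ - C/8
r(w, p) = 17
G = -55328/26749 (G = -2*(-4378 - 44034)/(-46805 + (½ - ⅛*50)) = -(-96824)/(-46805 + (½ - 25/4)) = -(-96824)/(-46805 - 23/4) = -(-96824)/(-187243/4) = -(-96824)*(-4)/187243 = -2*27664/26749 = -55328/26749 ≈ -2.0684)
s = -55328/26749 ≈ -2.0684
s/r(-102, -72) = -55328/26749/17 = -55328/26749*1/17 = -55328/454733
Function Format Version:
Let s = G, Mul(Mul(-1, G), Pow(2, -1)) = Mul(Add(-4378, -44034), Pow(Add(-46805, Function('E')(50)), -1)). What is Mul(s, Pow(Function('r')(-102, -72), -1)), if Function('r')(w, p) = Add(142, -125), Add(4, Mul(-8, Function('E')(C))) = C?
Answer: Rational(-55328, 454733) ≈ -0.12167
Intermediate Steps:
Function('E')(C) = Add(Rational(1, 2), Mul(Rational(-1, 8), C))
Function('r')(w, p) = 17
G = Rational(-55328, 26749) (G = Mul(-2, Mul(Add(-4378, -44034), Pow(Add(-46805, Add(Rational(1, 2), Mul(Rational(-1, 8), 50))), -1))) = Mul(-2, Mul(-48412, Pow(Add(-46805, Add(Rational(1, 2), Rational(-25, 4))), -1))) = Mul(-2, Mul(-48412, Pow(Add(-46805, Rational(-23, 4)), -1))) = Mul(-2, Mul(-48412, Pow(Rational(-187243, 4), -1))) = Mul(-2, Mul(-48412, Rational(-4, 187243))) = Mul(-2, Rational(27664, 26749)) = Rational(-55328, 26749) ≈ -2.0684)
s = Rational(-55328, 26749) ≈ -2.0684
Mul(s, Pow(Function('r')(-102, -72), -1)) = Mul(Rational(-55328, 26749), Pow(17, -1)) = Mul(Rational(-55328, 26749), Rational(1, 17)) = Rational(-55328, 454733)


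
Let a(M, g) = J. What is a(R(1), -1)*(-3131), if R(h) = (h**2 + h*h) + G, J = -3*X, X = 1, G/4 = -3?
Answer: 9393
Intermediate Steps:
G = -12 (G = 4*(-3) = -12)
J = -3 (J = -3*1 = -3)
R(h) = -12 + 2*h**2 (R(h) = (h**2 + h*h) - 12 = (h**2 + h**2) - 12 = 2*h**2 - 12 = -12 + 2*h**2)
a(M, g) = -3
a(R(1), -1)*(-3131) = -3*(-3131) = 9393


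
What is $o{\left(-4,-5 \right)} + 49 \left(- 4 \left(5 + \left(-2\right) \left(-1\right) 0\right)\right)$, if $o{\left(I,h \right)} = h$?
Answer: $-985$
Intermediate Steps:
$o{\left(-4,-5 \right)} + 49 \left(- 4 \left(5 + \left(-2\right) \left(-1\right) 0\right)\right) = -5 + 49 \left(- 4 \left(5 + \left(-2\right) \left(-1\right) 0\right)\right) = -5 + 49 \left(- 4 \left(5 + 2 \cdot 0\right)\right) = -5 + 49 \left(- 4 \left(5 + 0\right)\right) = -5 + 49 \left(\left(-4\right) 5\right) = -5 + 49 \left(-20\right) = -5 - 980 = -985$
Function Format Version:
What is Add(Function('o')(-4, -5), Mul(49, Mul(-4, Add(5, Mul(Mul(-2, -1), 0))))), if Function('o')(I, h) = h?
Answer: -985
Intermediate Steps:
Add(Function('o')(-4, -5), Mul(49, Mul(-4, Add(5, Mul(Mul(-2, -1), 0))))) = Add(-5, Mul(49, Mul(-4, Add(5, Mul(Mul(-2, -1), 0))))) = Add(-5, Mul(49, Mul(-4, Add(5, Mul(2, 0))))) = Add(-5, Mul(49, Mul(-4, Add(5, 0)))) = Add(-5, Mul(49, Mul(-4, 5))) = Add(-5, Mul(49, -20)) = Add(-5, -980) = -985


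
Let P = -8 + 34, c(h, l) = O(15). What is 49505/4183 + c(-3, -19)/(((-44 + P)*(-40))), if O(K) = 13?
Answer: 35697979/3011760 ≈ 11.853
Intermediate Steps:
c(h, l) = 13
P = 26
49505/4183 + c(-3, -19)/(((-44 + P)*(-40))) = 49505/4183 + 13/(((-44 + 26)*(-40))) = 49505*(1/4183) + 13/((-18*(-40))) = 49505/4183 + 13/720 = 35697979/3011760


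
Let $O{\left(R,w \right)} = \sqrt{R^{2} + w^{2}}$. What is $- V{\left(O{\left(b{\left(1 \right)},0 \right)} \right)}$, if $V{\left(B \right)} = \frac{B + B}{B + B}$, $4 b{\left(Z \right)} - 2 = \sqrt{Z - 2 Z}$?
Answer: $-1$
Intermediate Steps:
$b{\left(Z \right)} = \frac{1}{2} + \frac{\sqrt{- Z}}{4}$ ($b{\left(Z \right)} = \frac{1}{2} + \frac{\sqrt{Z - 2 Z}}{4} = \frac{1}{2} + \frac{\sqrt{- Z}}{4}$)
$V{\left(B \right)} = 1$ ($V{\left(B \right)} = \frac{2 B}{2 B} = 2 B \frac{1}{2 B} = 1$)
$- V{\left(O{\left(b{\left(1 \right)},0 \right)} \right)} = \left(-1\right) 1 = -1$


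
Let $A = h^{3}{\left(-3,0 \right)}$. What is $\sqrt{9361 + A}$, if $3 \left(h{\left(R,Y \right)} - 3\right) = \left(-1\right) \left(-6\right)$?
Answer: $3 \sqrt{1054} \approx 97.396$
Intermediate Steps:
$h{\left(R,Y \right)} = 5$ ($h{\left(R,Y \right)} = 3 + \frac{\left(-1\right) \left(-6\right)}{3} = 3 + \frac{1}{3} \cdot 6 = 3 + 2 = 5$)
$A = 125$ ($A = 5^{3} = 125$)
$\sqrt{9361 + A} = \sqrt{9361 + 125} = \sqrt{9486} = 3 \sqrt{1054}$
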